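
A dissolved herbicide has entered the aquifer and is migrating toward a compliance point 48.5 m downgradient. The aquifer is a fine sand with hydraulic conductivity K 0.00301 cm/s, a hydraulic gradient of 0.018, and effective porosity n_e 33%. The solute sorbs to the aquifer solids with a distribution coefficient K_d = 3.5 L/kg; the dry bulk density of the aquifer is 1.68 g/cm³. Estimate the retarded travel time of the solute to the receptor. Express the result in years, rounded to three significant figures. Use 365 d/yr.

17.6 years

K = 0.00301 cm/s × 864 = 2.601 m/d
q = Ki = 2.601 × 0.018 = 0.04681 m/d
Average linear velocity = 0.04681 / 0.33 = 0.1419 m/d
Retardation R = 1 + ρ_b·K_d/n = 1 + 1.68×3.5/0.33 = 18.82
Contaminant velocity v_c = v/R = 0.1419/18.82 = 0.007538 m/d
t = L/v_c = 48.5/0.007538 = 6434 d
   = 6434/365 = 17.6 yr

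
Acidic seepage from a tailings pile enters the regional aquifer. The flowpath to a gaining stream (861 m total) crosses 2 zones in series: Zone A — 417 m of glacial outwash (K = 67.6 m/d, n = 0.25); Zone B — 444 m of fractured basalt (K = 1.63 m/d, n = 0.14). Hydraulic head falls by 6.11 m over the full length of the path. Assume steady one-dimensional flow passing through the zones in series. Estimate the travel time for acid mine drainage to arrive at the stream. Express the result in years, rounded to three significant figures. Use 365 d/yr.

Steady 1-D flow in series ⇒ the Darcy flux q is identical in every zone and the zone head losses add (resistances L/K in series).
Σ(L/K) = 417/67.6 + 444/1.63 = 6.169 + 272.4 = 278.6 d
q = ΔH / Σ(L/K) = 6.11 / 278.6 = 0.02193 m/d (same in every zone)
Zone A: v = q/n = 0.02193/0.25 = 0.08774 m/d → t_A = 417/0.08774 = 4753 d
Zone B: v = q/n = 0.02193/0.14 = 0.1567 m/d → t_B = 444/0.1567 = 2834 d
Total t = 4753 + 2834 = 7587 d
   = 7587 / 365 = 20.8 yr

20.8 years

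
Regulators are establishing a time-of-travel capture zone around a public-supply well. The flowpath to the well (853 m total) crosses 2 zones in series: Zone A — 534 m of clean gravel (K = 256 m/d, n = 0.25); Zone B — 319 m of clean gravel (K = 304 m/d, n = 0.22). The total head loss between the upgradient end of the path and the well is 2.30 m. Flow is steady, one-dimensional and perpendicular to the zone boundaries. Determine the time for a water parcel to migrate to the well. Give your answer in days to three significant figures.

278 days

Steady 1-D flow in series ⇒ the Darcy flux q is identical in every zone and the zone head losses add (resistances L/K in series).
Σ(L/K) = 534/256 + 319/304 = 2.086 + 1.049 = 3.135 d
q = ΔH / Σ(L/K) = 2.30 / 3.135 = 0.7336 m/d (same in every zone)
Zone A: v = q/n = 0.7336/0.25 = 2.934 m/d → t_A = 534/2.934 = 182.0 d
Zone B: v = q/n = 0.7336/0.22 = 3.334 m/d → t_B = 319/3.334 = 95.67 d
Total t = 182.0 + 95.67 = 277.6 d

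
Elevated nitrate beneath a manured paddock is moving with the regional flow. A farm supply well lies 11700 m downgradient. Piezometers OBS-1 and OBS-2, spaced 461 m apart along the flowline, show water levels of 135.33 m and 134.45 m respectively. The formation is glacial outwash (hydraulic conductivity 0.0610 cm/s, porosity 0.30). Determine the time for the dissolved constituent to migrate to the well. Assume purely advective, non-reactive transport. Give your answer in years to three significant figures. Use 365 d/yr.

95.6 years

Hydraulic gradient i = (135.33 − 134.45) / 461 = 0.88 / 461 = 0.001909
K = 0.0610 cm/s × 864 = 52.70 m/d
Darcy flux q = K·i = 52.70 × 0.001909 = 0.1006 m/d
Average linear velocity = 0.1006 / 0.30 = 0.3354 m/d
t = L / v = 11700 / 0.3354 = 34890 d
   = 34890 / 365 = 95.6 yr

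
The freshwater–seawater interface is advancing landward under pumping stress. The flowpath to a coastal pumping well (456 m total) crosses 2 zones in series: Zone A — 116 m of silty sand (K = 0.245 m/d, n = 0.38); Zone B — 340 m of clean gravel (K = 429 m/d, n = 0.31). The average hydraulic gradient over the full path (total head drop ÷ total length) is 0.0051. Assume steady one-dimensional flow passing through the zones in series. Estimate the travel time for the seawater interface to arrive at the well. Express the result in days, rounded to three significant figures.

30500 days

Continuity: the same q passes through each zone, so ΔH = q·Σ(L_j/K_j) — the zones act as resistances in series.
Σ(L/K) = 116/0.245 + 340/429 = 473.5 + 0.7925 = 474.3 d
K_eq = L_total / Σ(L/K) = 456 / 474.3 = 0.9615 m/d
q = K_eq · i = 0.9615 × 0.0051 = 0.004904 m/d (same in every zone)
Zone A: v = q/n = 0.004904/0.38 = 0.01290 m/d → t_A = 116/0.01290 = 8989 d
Zone B: v = q/n = 0.004904/0.31 = 0.01582 m/d → t_B = 340/0.01582 = 21490 d
Total t = 8989 + 21490 = 30480 d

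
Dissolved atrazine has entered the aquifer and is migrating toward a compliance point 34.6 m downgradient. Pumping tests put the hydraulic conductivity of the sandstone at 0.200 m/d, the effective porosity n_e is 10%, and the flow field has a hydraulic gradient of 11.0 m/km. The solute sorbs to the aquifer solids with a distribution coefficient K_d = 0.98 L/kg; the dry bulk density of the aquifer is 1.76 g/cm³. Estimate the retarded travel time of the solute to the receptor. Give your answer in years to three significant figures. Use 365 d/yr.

78.6 years

q = Ki = 0.200 × 0.011 = 0.002200 m/d
v_s = q/n_e = 0.002200/0.10 = 0.02200 m/d
Retardation R = 1 + ρ_b·K_d/n = 1 + 1.76×0.98/0.10 = 18.25
Contaminant velocity v_c = v/R = 0.02200/18.25 = 0.001206 m/d
t = L/v_c = 34.6/0.001206 = 28700 d
   = 28700/365 = 78.6 yr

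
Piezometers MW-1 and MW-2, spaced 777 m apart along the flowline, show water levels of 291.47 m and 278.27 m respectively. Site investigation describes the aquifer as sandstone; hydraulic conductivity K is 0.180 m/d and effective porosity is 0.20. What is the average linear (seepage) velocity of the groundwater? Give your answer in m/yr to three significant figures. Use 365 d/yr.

5.58 m/yr

Hydraulic gradient i = (291.47 − 278.27) / 777 = 13.20 / 777 = 0.01699
Specific discharge q = 0.180 × 0.01699 = 0.003058 m/d
v = Ki/n = 0.180·0.01699/0.20 = 0.01529 m/d
   = 0.01529 × 365 = 5.58 m/yr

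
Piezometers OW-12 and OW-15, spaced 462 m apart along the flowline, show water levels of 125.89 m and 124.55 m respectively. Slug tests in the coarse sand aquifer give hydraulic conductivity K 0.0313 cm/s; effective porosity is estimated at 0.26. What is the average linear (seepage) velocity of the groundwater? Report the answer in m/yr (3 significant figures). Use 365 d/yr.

Hydraulic gradient i = (125.89 − 124.55) / 462 = 1.34 / 462 = 0.002900
K = 0.0313 cm/s × 864 = 27.04 m/d
Darcy flux q = K·i = 27.04 × 0.002900 = 0.07844 m/d
v_s = q/n_e = 0.07844/0.26 = 0.3017 m/d
   = 0.3017 × 365 = 110 m/yr

110 m/yr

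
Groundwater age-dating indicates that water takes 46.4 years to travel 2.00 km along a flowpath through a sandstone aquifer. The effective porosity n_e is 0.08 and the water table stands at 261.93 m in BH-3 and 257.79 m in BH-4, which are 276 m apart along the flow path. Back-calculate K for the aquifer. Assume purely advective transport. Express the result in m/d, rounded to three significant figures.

Hydraulic gradient i = (261.93 − 257.79) / 276 = 4.14 / 276 = 0.01500
t = 46.4 years = 16940 d
L = 2.00 km = 2000 m
v = L / t = 2000 / 16940 = 0.1181 m/d
K = v · n / i = 0.1181 × 0.08 / 0.01500 = 0.630 m/d

0.630 m/d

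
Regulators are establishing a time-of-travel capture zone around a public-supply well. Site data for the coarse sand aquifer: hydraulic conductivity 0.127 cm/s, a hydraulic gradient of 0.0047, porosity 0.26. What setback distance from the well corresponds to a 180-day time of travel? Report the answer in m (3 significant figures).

357 m

K = 0.127 cm/s × 864 = 109.7 m/d
Specific discharge q = 109.7 × 0.0047 = 0.5157 m/d
v_s = q/n_e = 0.5157/0.26 = 1.984 m/d
L = v × T = 1.984 × 180 = 357.0 m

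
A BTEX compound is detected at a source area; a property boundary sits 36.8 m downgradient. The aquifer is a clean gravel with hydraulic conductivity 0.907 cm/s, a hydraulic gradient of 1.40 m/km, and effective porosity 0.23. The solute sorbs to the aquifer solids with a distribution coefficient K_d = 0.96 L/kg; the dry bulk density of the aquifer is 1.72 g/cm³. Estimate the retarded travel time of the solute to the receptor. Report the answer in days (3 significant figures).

63.1 days

K = 0.907 cm/s × 864 = 783.6 m/d
q = Ki = 783.6 × 0.0014 = 1.097 m/d
Average linear velocity = 1.097 / 0.23 = 4.770 m/d
Retardation R = 1 + ρ_b·K_d/n = 1 + 1.72×0.96/0.23 = 8.179
Contaminant velocity v_c = v/R = 4.770/8.179 = 0.5832 m/d
t = L/v_c = 36.8/0.5832 = 63.10 d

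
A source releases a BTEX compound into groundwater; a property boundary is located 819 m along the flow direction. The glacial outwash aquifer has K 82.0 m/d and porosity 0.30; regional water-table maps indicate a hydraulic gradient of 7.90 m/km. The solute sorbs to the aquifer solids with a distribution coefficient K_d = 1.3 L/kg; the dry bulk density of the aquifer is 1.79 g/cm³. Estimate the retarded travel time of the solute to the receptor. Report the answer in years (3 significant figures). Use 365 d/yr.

9.10 years

Specific discharge q = 82.0 × 0.0079 = 0.6478 m/d
v_s = q/n_e = 0.6478/0.30 = 2.159 m/d
Retardation R = 1 + ρ_b·K_d/n = 1 + 1.79×1.3/0.30 = 8.757
Contaminant velocity v_c = v/R = 2.159/8.757 = 0.2466 m/d
t = L/v_c = 819/0.2466 = 3321 d
   = 3321/365 = 9.10 yr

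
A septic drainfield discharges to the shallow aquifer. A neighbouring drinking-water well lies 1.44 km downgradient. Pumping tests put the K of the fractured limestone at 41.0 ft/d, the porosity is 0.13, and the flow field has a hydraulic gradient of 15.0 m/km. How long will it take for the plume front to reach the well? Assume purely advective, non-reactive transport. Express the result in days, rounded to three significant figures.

999 days

K = 41.0 ft/d × 0.3048 = 12.50 m/d
Darcy flux q = K·i = 12.50 × 0.015 = 0.1875 m/d
v_s = q/n_e = 0.1875/0.13 = 1.442 m/d
L = 1.44 km = 1440 m
t = L / v = 1440 / 1.442 = 998.7 d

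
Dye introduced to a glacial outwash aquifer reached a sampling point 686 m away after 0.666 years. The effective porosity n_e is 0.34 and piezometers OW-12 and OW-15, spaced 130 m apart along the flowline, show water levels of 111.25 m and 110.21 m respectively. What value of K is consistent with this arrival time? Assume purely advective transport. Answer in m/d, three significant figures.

120 m/d

Hydraulic gradient i = (111.25 − 110.21) / 130 = 1.04 / 130 = 0.008000
t = 0.666 years = 243.1 d
v = L / t = 686 / 243.1 = 2.822 m/d
K = v · n / i = 2.822 × 0.34 / 0.008000 = 120 m/d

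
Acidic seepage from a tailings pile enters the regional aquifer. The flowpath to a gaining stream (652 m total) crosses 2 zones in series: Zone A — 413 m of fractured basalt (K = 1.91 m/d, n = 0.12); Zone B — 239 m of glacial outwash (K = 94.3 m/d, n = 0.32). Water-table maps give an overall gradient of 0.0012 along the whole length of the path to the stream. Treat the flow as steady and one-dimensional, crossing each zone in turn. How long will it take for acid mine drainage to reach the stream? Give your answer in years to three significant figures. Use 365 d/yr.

96.6 years

For zones in series the flux q is common to all zones; the equivalent conductivity is the harmonic (thickness-weighted) mean, K_eq = L_total / Σ(L_j/K_j).
Σ(L/K) = 413/1.91 + 239/94.3 = 216.2 + 2.534 = 218.8 d
K_eq = L_total / Σ(L/K) = 652 / 218.8 = 2.980 m/d
q = K_eq · i = 2.980 × 0.0012 = 0.003576 m/d (same in every zone)
Zone A: v = q/n = 0.003576/0.12 = 0.02980 m/d → t_A = 413/0.02980 = 13860 d
Zone B: v = q/n = 0.003576/0.32 = 0.01118 m/d → t_B = 239/0.01118 = 21380 d
Total t = 13860 + 21380 = 35240 d
   = 35240 / 365 = 96.6 yr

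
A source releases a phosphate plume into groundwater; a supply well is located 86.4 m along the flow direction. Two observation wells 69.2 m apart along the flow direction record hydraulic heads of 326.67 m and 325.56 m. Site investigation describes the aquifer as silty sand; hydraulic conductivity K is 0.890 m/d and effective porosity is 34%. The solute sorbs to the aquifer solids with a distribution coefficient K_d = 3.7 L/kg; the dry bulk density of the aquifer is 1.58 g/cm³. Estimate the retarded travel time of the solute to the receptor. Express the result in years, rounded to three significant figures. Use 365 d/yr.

103 years

Hydraulic gradient i = (326.67 − 325.56) / 69.2 = 1.11 / 69.2 = 0.01604
q = Ki = 0.890 × 0.01604 = 0.01428 m/d
Seepage velocity v = q / n = 0.01428 / 0.34 = 0.04199 m/d
Retardation R = 1 + ρ_b·K_d/n = 1 + 1.58×3.7/0.34 = 18.19
Contaminant velocity v_c = v/R = 0.04199/18.19 = 0.002308 m/d
t = L/v_c = 86.4/0.002308 = 37440 d
   = 37440/365 = 103 yr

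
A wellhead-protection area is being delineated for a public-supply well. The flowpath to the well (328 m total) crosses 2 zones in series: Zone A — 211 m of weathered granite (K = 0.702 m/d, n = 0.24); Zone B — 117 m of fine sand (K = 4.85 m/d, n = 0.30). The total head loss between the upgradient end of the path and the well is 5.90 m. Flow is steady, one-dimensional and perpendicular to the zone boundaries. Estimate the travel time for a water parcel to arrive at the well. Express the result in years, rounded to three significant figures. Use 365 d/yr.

Steady 1-D flow in series ⇒ the Darcy flux q is identical in every zone and the zone head losses add (resistances L/K in series).
Σ(L/K) = 211/0.702 + 117/4.85 = 300.6 + 24.12 = 324.7 d
q = ΔH / Σ(L/K) = 5.90 / 324.7 = 0.01817 m/d (same in every zone)
Zone A: v = q/n = 0.01817/0.24 = 0.07571 m/d → t_A = 211/0.07571 = 2787 d
Zone B: v = q/n = 0.01817/0.30 = 0.06057 m/d → t_B = 117/0.06057 = 1932 d
Total t = 2787 + 1932 = 4719 d
   = 4719 / 365 = 12.9 yr

12.9 years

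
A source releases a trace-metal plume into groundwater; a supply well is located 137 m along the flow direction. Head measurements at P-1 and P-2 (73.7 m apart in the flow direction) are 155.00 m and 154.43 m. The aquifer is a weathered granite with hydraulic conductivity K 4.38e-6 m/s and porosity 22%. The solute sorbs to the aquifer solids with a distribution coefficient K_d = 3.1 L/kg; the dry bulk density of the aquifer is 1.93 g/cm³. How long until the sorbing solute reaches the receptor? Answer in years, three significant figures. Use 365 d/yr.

795 years

Hydraulic gradient i = (155.00 − 154.43) / 73.7 = 0.57 / 73.7 = 0.007734
K = 4.38e-6 m/s × 86400 s/d = 0.3784 m/d
Darcy flux q = K·i = 0.3784 × 0.007734 = 0.002927 m/d
Average linear velocity = 0.002927 / 0.22 = 0.01330 m/d
Retardation R = 1 + ρ_b·K_d/n = 1 + 1.93×3.1/0.22 = 28.20
Contaminant velocity v_c = v/R = 0.01330/28.20 = 4.718e-4 m/d
t = L/v_c = 137/4.718e-4 = 290400 d
   = 290400/365 = 795 yr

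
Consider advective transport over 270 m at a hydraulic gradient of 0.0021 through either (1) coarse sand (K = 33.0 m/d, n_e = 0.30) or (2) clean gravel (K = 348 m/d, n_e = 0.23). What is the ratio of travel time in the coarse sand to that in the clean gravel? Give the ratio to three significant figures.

Unit 1 (coarse sand): v = 33.0×0.0021/0.30 = 0.2310 m/d, t = 270/0.2310 = 1169 d
Unit 2 (clean gravel): v = 348×0.0021/0.23 = 3.177 m/d, t = 270/3.177 = 84.98 d
t(coarse sand) / t(clean gravel) = 1169/84.98 = 13.8

13.8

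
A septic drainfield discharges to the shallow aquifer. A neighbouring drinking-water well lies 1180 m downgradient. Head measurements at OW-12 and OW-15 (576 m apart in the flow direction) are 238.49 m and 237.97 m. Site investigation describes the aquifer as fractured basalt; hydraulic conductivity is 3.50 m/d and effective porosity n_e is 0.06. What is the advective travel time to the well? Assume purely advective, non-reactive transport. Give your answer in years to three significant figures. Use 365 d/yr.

61.4 years

Hydraulic gradient i = (238.49 − 237.97) / 576 = 0.52 / 576 = 9.028e-4
q = Ki = 3.50 × 9.028e-4 = 0.003160 m/d
Average linear velocity = 0.003160 / 0.06 = 0.05266 m/d
t = L / v = 1180 / 0.05266 = 22410 d
   = 22410 / 365 = 61.4 yr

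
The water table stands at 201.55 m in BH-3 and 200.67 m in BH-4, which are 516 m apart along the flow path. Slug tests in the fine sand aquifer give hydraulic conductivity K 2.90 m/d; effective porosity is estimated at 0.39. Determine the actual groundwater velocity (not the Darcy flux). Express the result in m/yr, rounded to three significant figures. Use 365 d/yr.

4.63 m/yr

Hydraulic gradient i = (201.55 − 200.67) / 516 = 0.88 / 516 = 0.001705
q = Ki = 2.90 × 0.001705 = 0.004946 m/d
v = Ki/n = 2.90·0.001705/0.39 = 0.01268 m/d
   = 0.01268 × 365 = 4.63 m/yr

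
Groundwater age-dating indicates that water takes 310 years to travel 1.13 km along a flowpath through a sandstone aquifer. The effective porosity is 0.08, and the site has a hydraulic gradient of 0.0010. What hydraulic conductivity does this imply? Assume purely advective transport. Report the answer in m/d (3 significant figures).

0.799 m/d

t = 310 years = 113200 d
L = 1.13 km = 1130 m
v = L / t = 1130 / 113200 = 0.009987 m/d
K = v · n / i = 0.009987 × 0.08 / 0.0010 = 0.799 m/d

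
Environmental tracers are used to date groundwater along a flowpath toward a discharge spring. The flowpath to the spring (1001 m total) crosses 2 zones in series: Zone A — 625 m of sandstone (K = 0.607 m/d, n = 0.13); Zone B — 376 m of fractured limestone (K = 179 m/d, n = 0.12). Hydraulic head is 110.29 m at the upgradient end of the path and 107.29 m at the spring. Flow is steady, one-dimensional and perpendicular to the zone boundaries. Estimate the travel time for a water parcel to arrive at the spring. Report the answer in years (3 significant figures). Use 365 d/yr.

119 years

Total head drop ΔH = 110.29 − 107.29 = 3.00 m
Steady 1-D flow in series ⇒ the Darcy flux q is identical in every zone and the zone head losses add (resistances L/K in series).
Σ(L/K) = 625/0.607 + 376/179 = 1030 + 2.101 = 1032 d
q = ΔH / Σ(L/K) = 3.00 / 1032 = 0.002908 m/d (same in every zone)
Zone A: v = q/n = 0.002908/0.13 = 0.02237 m/d → t_A = 625/0.02237 = 27940 d
Zone B: v = q/n = 0.002908/0.12 = 0.02423 m/d → t_B = 376/0.02423 = 15520 d
Total t = 27940 + 15520 = 43460 d
   = 43460 / 365 = 119 yr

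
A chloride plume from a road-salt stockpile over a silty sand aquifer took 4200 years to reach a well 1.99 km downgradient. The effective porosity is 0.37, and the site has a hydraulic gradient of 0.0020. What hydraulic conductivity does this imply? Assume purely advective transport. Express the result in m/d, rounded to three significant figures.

t = 4200 years = 1.533e6 d
L = 1.99 km = 1990 m
v = L / t = 1990 / 1.533e6 = 0.001298 m/d
K = v · n / i = 0.001298 × 0.37 / 0.0020 = 0.240 m/d

0.240 m/d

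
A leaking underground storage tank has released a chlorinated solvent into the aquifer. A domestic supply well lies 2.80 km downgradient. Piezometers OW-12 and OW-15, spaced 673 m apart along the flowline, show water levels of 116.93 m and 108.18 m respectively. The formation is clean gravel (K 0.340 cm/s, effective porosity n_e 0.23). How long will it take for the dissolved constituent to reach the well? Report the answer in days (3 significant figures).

Hydraulic gradient i = (116.93 − 108.18) / 673 = 8.75 / 673 = 0.01300
K = 0.340 cm/s × 864 = 293.8 m/d
Darcy flux q = K·i = 293.8 × 0.01300 = 3.819 m/d
Seepage velocity v = q / n = 3.819 / 0.23 = 16.61 m/d
L = 2.80 km = 2800 m
t = L / v = 2800 / 16.61 = 168.6 d

169 days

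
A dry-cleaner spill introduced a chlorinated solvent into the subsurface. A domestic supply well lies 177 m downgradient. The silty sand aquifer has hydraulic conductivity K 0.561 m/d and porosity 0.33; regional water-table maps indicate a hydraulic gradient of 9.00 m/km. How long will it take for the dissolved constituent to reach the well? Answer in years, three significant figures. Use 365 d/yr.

31.7 years

q = Ki = 0.561 × 0.0090 = 0.005049 m/d
Average linear velocity = 0.005049 / 0.33 = 0.01530 m/d
t = L / v = 177 / 0.01530 = 11570 d
   = 11570 / 365 = 31.7 yr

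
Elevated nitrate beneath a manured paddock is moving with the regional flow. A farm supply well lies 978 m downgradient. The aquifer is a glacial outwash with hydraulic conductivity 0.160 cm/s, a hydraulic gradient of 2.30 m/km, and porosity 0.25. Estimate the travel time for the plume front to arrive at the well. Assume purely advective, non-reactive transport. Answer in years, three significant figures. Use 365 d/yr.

K = 0.160 cm/s × 864 = 138.2 m/d
q = Ki = 138.2 × 0.0023 = 0.3180 m/d
Average linear velocity = 0.3180 / 0.25 = 1.272 m/d
t = L / v = 978 / 1.272 = 769.0 d
   = 769.0 / 365 = 2.11 yr

2.11 years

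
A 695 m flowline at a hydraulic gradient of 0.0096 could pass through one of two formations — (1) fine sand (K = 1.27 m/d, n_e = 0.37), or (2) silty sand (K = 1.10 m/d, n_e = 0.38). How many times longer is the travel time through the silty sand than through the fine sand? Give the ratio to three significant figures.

Unit 1 (fine sand): v = 1.27×0.0096/0.37 = 0.03295 m/d, t = 695/0.03295 = 21090 d
Unit 2 (silty sand): v = 1.10×0.0096/0.38 = 0.02779 m/d, t = 695/0.02779 = 25010 d
t(silty sand) / t(fine sand) = 25010/21090 = 1.19

1.19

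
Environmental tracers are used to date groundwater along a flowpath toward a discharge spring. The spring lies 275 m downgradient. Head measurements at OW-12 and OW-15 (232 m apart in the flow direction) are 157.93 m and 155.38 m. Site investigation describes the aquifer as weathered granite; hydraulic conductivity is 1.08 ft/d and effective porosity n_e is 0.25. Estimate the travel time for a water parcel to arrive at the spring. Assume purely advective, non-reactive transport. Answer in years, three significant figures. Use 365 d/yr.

52.1 years

Hydraulic gradient i = (157.93 − 155.38) / 232 = 2.55 / 232 = 0.01099
K = 1.08 ft/d × 0.3048 = 0.3292 m/d
Specific discharge q = 0.3292 × 0.01099 = 0.003618 m/d
v_s = q/n_e = 0.003618/0.25 = 0.01447 m/d
t = L / v = 275 / 0.01447 = 19000 d
   = 19000 / 365 = 52.1 yr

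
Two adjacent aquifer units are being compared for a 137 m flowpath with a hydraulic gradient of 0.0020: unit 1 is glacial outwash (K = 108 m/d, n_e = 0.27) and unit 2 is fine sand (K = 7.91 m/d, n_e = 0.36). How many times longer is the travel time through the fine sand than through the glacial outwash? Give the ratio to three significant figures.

18.2

Unit 1 (glacial outwash): v = 108×0.0020/0.27 = 0.8000 m/d, t = 137/0.8000 = 171.3 d
Unit 2 (fine sand): v = 7.91×0.0020/0.36 = 0.04394 m/d, t = 137/0.04394 = 3118 d
t(fine sand) / t(glacial outwash) = 3118/171.3 = 18.2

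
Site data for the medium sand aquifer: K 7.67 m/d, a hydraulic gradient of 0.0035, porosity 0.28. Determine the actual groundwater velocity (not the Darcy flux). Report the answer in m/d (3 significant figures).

Specific discharge q = 7.67 × 0.0035 = 0.02685 m/d
v = Ki/n = 7.67·0.0035/0.28 = 0.09587 m/d

0.0959 m/d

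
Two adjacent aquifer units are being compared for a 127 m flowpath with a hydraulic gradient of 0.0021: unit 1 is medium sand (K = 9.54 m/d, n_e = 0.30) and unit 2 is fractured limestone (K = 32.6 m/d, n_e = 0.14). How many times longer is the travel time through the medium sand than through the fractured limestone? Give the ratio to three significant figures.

Unit 1 (medium sand): v = 9.54×0.0021/0.30 = 0.06678 m/d, t = 127/0.06678 = 1902 d
Unit 2 (fractured limestone): v = 32.6×0.0021/0.14 = 0.4890 m/d, t = 127/0.4890 = 259.7 d
t(medium sand) / t(fractured limestone) = 1902/259.7 = 7.32

7.32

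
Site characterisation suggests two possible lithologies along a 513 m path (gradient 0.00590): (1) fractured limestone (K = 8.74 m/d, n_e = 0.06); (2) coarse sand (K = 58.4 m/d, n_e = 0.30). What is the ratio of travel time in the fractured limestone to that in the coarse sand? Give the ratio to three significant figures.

1.34

Unit 1 (fractured limestone): v = 8.74×0.0059/0.06 = 0.8594 m/d, t = 513/0.8594 = 596.9 d
Unit 2 (coarse sand): v = 58.4×0.0059/0.30 = 1.149 m/d, t = 513/1.149 = 446.7 d
t(fractured limestone) / t(coarse sand) = 596.9/446.7 = 1.34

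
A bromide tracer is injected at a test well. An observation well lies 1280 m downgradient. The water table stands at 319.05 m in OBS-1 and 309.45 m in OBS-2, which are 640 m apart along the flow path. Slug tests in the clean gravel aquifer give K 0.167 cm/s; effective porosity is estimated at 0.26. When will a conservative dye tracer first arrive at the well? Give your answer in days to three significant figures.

154 days

Hydraulic gradient i = (319.05 − 309.45) / 640 = 9.60 / 640 = 0.01500
K = 0.167 cm/s × 864 = 144.3 m/d
Darcy flux q = K·i = 144.3 × 0.01500 = 2.164 m/d
Seepage velocity v = q / n = 2.164 / 0.26 = 8.324 m/d
t = L / v = 1280 / 8.324 = 153.8 d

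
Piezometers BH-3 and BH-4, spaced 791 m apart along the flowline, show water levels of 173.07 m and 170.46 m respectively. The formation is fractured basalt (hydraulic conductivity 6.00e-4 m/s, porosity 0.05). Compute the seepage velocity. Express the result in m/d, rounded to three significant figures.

3.42 m/d

Hydraulic gradient i = (173.07 − 170.46) / 791 = 2.61 / 791 = 0.003300
K = 6.00e-4 m/s × 86400 s/d = 51.84 m/d
Darcy flux q = K·i = 51.84 × 0.003300 = 0.1711 m/d
Seepage velocity v = q / n = 0.1711 / 0.05 = 3.421 m/d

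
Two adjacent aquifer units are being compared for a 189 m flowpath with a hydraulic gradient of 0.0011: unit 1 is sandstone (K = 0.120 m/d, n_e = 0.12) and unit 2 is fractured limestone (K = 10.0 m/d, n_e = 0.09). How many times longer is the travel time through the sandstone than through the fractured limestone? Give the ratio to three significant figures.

111

Unit 1 (sandstone): v = 0.120×0.0011/0.12 = 0.001100 m/d, t = 189/0.001100 = 171800 d
Unit 2 (fractured limestone): v = 10.0×0.0011/0.09 = 0.1222 m/d, t = 189/0.1222 = 1546 d
t(sandstone) / t(fractured limestone) = 171800/1546 = 111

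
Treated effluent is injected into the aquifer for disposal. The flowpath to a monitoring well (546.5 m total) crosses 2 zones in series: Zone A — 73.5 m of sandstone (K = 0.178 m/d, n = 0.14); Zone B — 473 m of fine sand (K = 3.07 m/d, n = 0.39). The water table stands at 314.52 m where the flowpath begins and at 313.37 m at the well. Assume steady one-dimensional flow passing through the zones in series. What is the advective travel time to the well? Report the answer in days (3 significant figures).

Total head drop ΔH = 314.52 − 313.37 = 1.15 m
Steady 1-D flow in series ⇒ the Darcy flux q is identical in every zone and the zone head losses add (resistances L/K in series).
Σ(L/K) = 73.5/0.178 + 473/3.07 = 412.9 + 154.1 = 567.0 d
q = ΔH / Σ(L/K) = 1.15 / 567.0 = 0.002028 m/d (same in every zone)
Zone A: v = q/n = 0.002028/0.14 = 0.01449 m/d → t_A = 73.5/0.01449 = 5073 d
Zone B: v = q/n = 0.002028/0.39 = 0.005201 m/d → t_B = 473/0.005201 = 90950 d
Total t = 5073 + 90950 = 96020 d

96000 days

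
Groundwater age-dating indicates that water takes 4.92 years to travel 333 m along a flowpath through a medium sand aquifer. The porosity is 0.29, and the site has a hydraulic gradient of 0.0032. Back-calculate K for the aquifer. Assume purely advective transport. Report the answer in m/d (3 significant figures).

t = 4.92 years = 1796 d
v = L / t = 333 / 1796 = 0.1854 m/d
K = v · n / i = 0.1854 × 0.29 / 0.0032 = 16.8 m/d

16.8 m/d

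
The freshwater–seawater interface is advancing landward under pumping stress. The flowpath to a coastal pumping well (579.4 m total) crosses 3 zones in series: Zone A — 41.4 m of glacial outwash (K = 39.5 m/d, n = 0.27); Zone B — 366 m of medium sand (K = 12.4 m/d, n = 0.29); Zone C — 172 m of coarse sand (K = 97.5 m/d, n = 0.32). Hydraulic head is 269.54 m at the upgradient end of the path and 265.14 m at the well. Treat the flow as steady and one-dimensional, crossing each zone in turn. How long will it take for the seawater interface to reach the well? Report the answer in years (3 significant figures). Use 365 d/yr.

Total head drop ΔH = 269.54 − 265.14 = 4.40 m
Continuity: the same q passes through each zone, so ΔH = q·Σ(L_j/K_j) — the zones act as resistances in series.
Σ(L/K) = 41.4/39.5 + 366/12.4 + 172/97.5 = 1.048 + 29.52 + 1.764 = 32.33 d
q = ΔH / Σ(L/K) = 4.40 / 32.33 = 0.1361 m/d (same in every zone)
Zone A: v = q/n = 0.1361/0.27 = 0.5041 m/d → t_A = 41.4/0.5041 = 82.13 d
Zone B: v = q/n = 0.1361/0.29 = 0.4693 m/d → t_B = 366/0.4693 = 779.8 d
Zone C: v = q/n = 0.1361/0.32 = 0.4253 m/d → t_C = 172/0.4253 = 404.4 d
Total t = 82.13 + 779.8 + 404.4 = 1266 d
   = 1266 / 365 = 3.47 yr

3.47 years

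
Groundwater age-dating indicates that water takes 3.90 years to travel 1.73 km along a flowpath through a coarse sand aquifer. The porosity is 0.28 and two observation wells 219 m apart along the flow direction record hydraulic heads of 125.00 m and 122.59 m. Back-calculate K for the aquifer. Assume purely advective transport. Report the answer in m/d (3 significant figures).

30.9 m/d

Hydraulic gradient i = (125.00 − 122.59) / 219 = 2.41 / 219 = 0.01100
t = 3.90 years = 1424 d
L = 1.73 km = 1730 m
v = L / t = 1730 / 1424 = 1.215 m/d
K = v · n / i = 1.215 × 0.28 / 0.01100 = 30.9 m/d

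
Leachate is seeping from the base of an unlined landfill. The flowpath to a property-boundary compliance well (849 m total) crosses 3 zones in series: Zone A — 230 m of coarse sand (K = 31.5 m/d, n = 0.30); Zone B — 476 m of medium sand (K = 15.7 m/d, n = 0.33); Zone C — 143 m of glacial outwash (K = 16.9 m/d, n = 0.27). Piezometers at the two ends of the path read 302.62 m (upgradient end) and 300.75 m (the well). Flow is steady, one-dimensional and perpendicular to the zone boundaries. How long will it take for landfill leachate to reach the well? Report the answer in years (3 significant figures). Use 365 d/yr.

17.9 years

Total head drop ΔH = 302.62 − 300.75 = 1.87 m
Continuity: the same q passes through each zone, so ΔH = q·Σ(L_j/K_j) — the zones act as resistances in series.
Σ(L/K) = 230/31.5 + 476/15.7 + 143/16.9 = 7.302 + 30.32 + 8.462 = 46.08 d
q = ΔH / Σ(L/K) = 1.87 / 46.08 = 0.04058 m/d (same in every zone)
Zone A: v = q/n = 0.04058/0.30 = 0.1353 m/d → t_A = 230/0.1353 = 1700 d
Zone B: v = q/n = 0.04058/0.33 = 0.1230 m/d → t_B = 476/0.1230 = 3871 d
Zone C: v = q/n = 0.04058/0.27 = 0.1503 m/d → t_C = 143/0.1503 = 951.4 d
Total t = 1700 + 3871 + 951.4 = 6523 d
   = 6523 / 365 = 17.9 yr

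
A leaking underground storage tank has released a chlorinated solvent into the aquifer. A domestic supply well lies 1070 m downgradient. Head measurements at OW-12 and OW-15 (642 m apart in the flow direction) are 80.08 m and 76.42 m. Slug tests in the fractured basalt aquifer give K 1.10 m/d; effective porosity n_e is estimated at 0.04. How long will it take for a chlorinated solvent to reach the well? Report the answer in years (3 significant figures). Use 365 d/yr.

Hydraulic gradient i = (80.08 − 76.42) / 642 = 3.66 / 642 = 0.005701
Darcy flux q = K·i = 1.10 × 0.005701 = 0.006271 m/d
v = Ki/n = 1.10·0.005701/0.04 = 0.1568 m/d
t = L / v = 1070 / 0.1568 = 6825 d
   = 6825 / 365 = 18.7 yr

18.7 years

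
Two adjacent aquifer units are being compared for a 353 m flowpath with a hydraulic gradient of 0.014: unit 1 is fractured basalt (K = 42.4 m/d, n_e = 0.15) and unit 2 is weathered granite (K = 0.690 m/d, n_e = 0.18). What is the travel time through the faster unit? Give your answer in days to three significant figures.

89.2 days

Unit 1 (fractured basalt): v = 42.4×0.014/0.15 = 3.957 m/d, t = 353/3.957 = 89.20 d
Unit 2 (weathered granite): v = 0.690×0.014/0.18 = 0.05367 m/d, t = 353/0.05367 = 6578 d
Faster unit: t = 89.2 d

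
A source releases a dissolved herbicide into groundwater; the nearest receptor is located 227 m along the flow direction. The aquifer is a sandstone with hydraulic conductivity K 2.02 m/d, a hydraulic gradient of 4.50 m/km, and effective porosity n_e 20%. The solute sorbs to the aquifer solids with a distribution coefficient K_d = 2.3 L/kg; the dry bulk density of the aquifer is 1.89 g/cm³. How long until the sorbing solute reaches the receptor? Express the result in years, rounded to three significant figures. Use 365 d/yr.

Specific discharge q = 2.02 × 0.0045 = 0.009090 m/d
v = Ki/n = 2.02·0.0045/0.20 = 0.04545 m/d
Retardation R = 1 + ρ_b·K_d/n = 1 + 1.89×2.3/0.20 = 22.73
Contaminant velocity v_c = v/R = 0.04545/22.73 = 0.001999 m/d
t = L/v_c = 227/0.001999 = 113500 d
   = 113500/365 = 311 yr

311 years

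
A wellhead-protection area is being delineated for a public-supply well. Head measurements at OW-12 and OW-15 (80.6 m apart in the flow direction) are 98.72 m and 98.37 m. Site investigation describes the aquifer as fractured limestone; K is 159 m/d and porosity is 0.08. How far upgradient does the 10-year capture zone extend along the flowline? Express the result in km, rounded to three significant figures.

31.5 km

Hydraulic gradient i = (98.72 − 98.37) / 80.6 = 0.35 / 80.6 = 0.004342
Specific discharge q = 159 × 0.004342 = 0.6904 m/d
v = Ki/n = 159·0.004342/0.08 = 8.631 m/d
T = 10 yr × 365 = 3650 d
L = v × T = 8.631 × 3650 = 31500 m
   = 31.5 km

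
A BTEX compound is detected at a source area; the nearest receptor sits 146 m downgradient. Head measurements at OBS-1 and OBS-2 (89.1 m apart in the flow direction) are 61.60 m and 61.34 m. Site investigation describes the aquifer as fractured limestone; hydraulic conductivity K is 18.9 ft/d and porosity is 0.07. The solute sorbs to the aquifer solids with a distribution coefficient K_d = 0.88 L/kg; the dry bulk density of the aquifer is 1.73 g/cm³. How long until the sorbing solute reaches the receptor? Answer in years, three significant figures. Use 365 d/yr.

Hydraulic gradient i = (61.60 − 61.34) / 89.1 = 0.26 / 89.1 = 0.002918
K = 18.9 ft/d × 0.3048 = 5.761 m/d
Darcy flux q = K·i = 5.761 × 0.002918 = 0.01681 m/d
v_s = q/n_e = 0.01681/0.07 = 0.2401 m/d
Retardation R = 1 + ρ_b·K_d/n = 1 + 1.73×0.88/0.07 = 22.75
Contaminant velocity v_c = v/R = 0.2401/22.75 = 0.01056 m/d
t = L/v_c = 146/0.01056 = 13830 d
   = 13830/365 = 37.9 yr

37.9 years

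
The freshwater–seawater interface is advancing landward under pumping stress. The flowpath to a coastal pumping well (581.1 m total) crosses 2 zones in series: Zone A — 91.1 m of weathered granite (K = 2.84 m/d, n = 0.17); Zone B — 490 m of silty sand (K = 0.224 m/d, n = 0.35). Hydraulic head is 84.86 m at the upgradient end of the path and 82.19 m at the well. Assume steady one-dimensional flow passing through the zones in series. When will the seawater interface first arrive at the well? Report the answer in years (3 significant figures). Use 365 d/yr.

Total head drop ΔH = 84.86 − 82.19 = 2.67 m
Steady 1-D flow in series ⇒ the Darcy flux q is identical in every zone and the zone head losses add (resistances L/K in series).
Σ(L/K) = 91.1/2.84 + 490/0.224 = 32.08 + 2188 = 2220 d
q = ΔH / Σ(L/K) = 2.67 / 2220 = 0.001203 m/d (same in every zone)
Zone A: v = q/n = 0.001203/0.17 = 0.007076 m/d → t_A = 91.1/0.007076 = 12870 d
Zone B: v = q/n = 0.001203/0.35 = 0.003437 m/d → t_B = 490/0.003437 = 142600 d
Total t = 12870 + 142600 = 155400 d
   = 155400 / 365 = 426 yr

426 years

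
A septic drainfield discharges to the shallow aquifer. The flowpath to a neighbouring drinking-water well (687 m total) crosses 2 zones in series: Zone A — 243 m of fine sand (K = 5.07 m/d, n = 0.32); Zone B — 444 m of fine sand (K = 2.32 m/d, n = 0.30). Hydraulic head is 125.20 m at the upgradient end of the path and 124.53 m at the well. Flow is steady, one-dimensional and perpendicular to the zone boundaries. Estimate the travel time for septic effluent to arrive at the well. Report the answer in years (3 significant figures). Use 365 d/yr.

Total head drop ΔH = 125.20 − 124.53 = 0.67 m
Steady 1-D flow in series ⇒ the Darcy flux q is identical in every zone and the zone head losses add (resistances L/K in series).
Σ(L/K) = 243/5.07 + 444/2.32 = 47.93 + 191.4 = 239.3 d
q = ΔH / Σ(L/K) = 0.67 / 239.3 = 0.002800 m/d (same in every zone)
Zone A: v = q/n = 0.002800/0.32 = 0.008749 m/d → t_A = 243/0.008749 = 27770 d
Zone B: v = q/n = 0.002800/0.30 = 0.009332 m/d → t_B = 444/0.009332 = 47580 d
Total t = 27770 + 47580 = 75350 d
   = 75350 / 365 = 206 yr

206 years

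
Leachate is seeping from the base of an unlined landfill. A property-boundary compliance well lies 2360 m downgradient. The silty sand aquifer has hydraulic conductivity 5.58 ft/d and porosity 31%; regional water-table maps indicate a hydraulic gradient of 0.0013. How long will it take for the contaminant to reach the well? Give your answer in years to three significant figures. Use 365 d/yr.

K = 5.58 ft/d × 0.3048 = 1.701 m/d
Specific discharge q = 1.701 × 0.0013 = 0.002211 m/d
v_s = q/n_e = 0.002211/0.31 = 0.007132 m/d
t = L / v = 2360 / 0.007132 = 330900 d
   = 330900 / 365 = 907 yr

907 years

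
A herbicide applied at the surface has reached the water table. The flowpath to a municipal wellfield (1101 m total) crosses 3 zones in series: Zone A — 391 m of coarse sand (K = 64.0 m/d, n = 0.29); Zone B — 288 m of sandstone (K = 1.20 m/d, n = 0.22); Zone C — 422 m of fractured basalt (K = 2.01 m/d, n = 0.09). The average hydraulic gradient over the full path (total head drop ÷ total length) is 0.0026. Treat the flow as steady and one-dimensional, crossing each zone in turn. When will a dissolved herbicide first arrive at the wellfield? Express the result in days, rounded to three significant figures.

Continuity: the same q passes through each zone, so ΔH = q·Σ(L_j/K_j) — the zones act as resistances in series.
Σ(L/K) = 391/64.0 + 288/1.20 + 422/2.01 = 6.109 + 240.0 + 210.0 = 456.1 d
K_eq = L_total / Σ(L/K) = 1101 / 456.1 = 2.414 m/d
q = K_eq · i = 2.414 × 0.0026 = 0.006277 m/d (same in every zone)
Zone A: v = q/n = 0.006277/0.29 = 0.02164 m/d → t_A = 391/0.02164 = 18060 d
Zone B: v = q/n = 0.006277/0.22 = 0.02853 m/d → t_B = 288/0.02853 = 10090 d
Zone C: v = q/n = 0.006277/0.09 = 0.06974 m/d → t_C = 422/0.06974 = 6051 d
Total t = 18060 + 10090 + 6051 = 34210 d

34200 days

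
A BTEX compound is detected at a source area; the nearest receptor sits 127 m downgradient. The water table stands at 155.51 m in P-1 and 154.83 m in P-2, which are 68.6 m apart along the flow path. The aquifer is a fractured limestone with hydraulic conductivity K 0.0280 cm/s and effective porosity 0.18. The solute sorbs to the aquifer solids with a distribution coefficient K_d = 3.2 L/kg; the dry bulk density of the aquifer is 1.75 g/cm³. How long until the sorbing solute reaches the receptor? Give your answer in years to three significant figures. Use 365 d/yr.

Hydraulic gradient i = (155.51 − 154.83) / 68.6 = 0.68 / 68.6 = 0.009913
K = 0.0280 cm/s × 864 = 24.19 m/d
q = Ki = 24.19 × 0.009913 = 0.2398 m/d
Seepage velocity v = q / n = 0.2398 / 0.18 = 1.332 m/d
Retardation R = 1 + ρ_b·K_d/n = 1 + 1.75×3.2/0.18 = 32.11
Contaminant velocity v_c = v/R = 1.332/32.11 = 0.04149 m/d
t = L/v_c = 127/0.04149 = 3061 d
   = 3061/365 = 8.39 yr

8.39 years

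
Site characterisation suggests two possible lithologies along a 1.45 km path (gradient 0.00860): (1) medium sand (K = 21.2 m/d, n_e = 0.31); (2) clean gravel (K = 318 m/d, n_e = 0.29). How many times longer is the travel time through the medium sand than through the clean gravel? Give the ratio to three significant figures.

Unit 1 (medium sand): v = 21.2×0.0086/0.31 = 0.5881 m/d, t = 1450/0.5881 = 2465 d
Unit 2 (clean gravel): v = 318×0.0086/0.29 = 9.430 m/d, t = 1450/9.430 = 153.8 d
t(medium sand) / t(clean gravel) = 2465/153.8 = 16.0

16.0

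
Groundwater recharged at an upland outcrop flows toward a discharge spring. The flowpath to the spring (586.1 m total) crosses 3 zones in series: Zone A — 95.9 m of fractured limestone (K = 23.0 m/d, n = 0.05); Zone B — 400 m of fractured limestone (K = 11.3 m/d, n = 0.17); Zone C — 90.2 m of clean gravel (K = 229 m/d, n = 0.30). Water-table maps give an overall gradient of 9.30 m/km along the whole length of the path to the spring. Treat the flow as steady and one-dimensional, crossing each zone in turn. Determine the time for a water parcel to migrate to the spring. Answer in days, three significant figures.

Continuity: the same q passes through each zone, so ΔH = q·Σ(L_j/K_j) — the zones act as resistances in series.
Σ(L/K) = 95.9/23.0 + 400/11.3 + 90.2/229 = 4.170 + 35.40 + 0.3939 = 39.96 d
K_eq = L_total / Σ(L/K) = 586.1 / 39.96 = 14.67 m/d
q = K_eq · i = 14.67 × 0.0093 = 0.1364 m/d (same in every zone)
Zone A: v = q/n = 0.1364/0.05 = 2.728 m/d → t_A = 95.9/2.728 = 35.15 d
Zone B: v = q/n = 0.1364/0.17 = 0.8023 m/d → t_B = 400/0.8023 = 498.5 d
Zone C: v = q/n = 0.1364/0.30 = 0.4547 m/d → t_C = 90.2/0.4547 = 198.4 d
Total t = 35.15 + 498.5 + 198.4 = 732.1 d

732 days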